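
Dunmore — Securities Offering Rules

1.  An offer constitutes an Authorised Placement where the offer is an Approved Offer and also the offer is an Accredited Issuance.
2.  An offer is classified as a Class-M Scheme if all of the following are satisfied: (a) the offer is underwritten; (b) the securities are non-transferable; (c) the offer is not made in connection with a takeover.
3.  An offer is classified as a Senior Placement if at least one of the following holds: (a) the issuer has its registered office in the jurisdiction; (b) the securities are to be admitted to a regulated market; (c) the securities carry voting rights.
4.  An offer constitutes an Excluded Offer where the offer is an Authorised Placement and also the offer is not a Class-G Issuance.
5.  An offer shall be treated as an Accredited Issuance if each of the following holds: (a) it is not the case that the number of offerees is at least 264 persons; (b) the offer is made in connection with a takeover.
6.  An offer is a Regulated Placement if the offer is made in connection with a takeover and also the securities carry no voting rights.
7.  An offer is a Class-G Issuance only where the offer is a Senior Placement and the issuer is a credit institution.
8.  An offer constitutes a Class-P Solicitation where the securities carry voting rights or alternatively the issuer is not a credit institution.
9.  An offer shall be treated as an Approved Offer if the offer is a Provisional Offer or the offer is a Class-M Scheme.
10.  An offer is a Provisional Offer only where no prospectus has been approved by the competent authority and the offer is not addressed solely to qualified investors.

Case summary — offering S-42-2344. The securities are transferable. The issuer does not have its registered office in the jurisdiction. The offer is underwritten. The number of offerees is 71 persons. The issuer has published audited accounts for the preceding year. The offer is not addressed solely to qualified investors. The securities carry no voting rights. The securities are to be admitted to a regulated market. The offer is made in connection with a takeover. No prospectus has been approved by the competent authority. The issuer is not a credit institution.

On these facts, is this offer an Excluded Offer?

Yes

paragraph 10 — Provisional Offer: [no prospectus has been approved by the competent authority? yes] AND [the offer is not addressed solely to qualified investors? yes] → satisfied.
paragraph 2 — Class-M Scheme: [the offer is underwritten? yes] AND [the securities are non-transferable? no] AND [the offer is not made in connection with a takeover? no] → not satisfied.
paragraph 9 — Approved Offer: [Provisional Offer (paragraph 10)? yes] OR [Class-M Scheme (paragraph 2)? no] → satisfied.
paragraph 5 — Accredited Issuance: [number of offerees: 71 persons ≥ 264 persons? no, so negated condition yes] AND [the offer is made in connection with a takeover? yes] → satisfied.
paragraph 1 — Authorised Placement: [Approved Offer (paragraph 9)? yes] AND [Accredited Issuance (paragraph 5)? yes] → satisfied.
paragraph 3 — Senior Placement: [the issuer has its registered office in the jurisdiction? no] OR [the securities are to be admitted to a regulated market? yes] OR [the securities carry voting rights? no] → satisfied.
paragraph 7 — Class-G Issuance: [Senior Placement (paragraph 3)? yes] AND [the issuer is a credit institution? no] → not satisfied.
paragraph 4 — Excluded Offer: [Authorised Placement (paragraph 1)? yes] AND [not a Class-G Issuance (paragraph 7)? yes] → satisfied.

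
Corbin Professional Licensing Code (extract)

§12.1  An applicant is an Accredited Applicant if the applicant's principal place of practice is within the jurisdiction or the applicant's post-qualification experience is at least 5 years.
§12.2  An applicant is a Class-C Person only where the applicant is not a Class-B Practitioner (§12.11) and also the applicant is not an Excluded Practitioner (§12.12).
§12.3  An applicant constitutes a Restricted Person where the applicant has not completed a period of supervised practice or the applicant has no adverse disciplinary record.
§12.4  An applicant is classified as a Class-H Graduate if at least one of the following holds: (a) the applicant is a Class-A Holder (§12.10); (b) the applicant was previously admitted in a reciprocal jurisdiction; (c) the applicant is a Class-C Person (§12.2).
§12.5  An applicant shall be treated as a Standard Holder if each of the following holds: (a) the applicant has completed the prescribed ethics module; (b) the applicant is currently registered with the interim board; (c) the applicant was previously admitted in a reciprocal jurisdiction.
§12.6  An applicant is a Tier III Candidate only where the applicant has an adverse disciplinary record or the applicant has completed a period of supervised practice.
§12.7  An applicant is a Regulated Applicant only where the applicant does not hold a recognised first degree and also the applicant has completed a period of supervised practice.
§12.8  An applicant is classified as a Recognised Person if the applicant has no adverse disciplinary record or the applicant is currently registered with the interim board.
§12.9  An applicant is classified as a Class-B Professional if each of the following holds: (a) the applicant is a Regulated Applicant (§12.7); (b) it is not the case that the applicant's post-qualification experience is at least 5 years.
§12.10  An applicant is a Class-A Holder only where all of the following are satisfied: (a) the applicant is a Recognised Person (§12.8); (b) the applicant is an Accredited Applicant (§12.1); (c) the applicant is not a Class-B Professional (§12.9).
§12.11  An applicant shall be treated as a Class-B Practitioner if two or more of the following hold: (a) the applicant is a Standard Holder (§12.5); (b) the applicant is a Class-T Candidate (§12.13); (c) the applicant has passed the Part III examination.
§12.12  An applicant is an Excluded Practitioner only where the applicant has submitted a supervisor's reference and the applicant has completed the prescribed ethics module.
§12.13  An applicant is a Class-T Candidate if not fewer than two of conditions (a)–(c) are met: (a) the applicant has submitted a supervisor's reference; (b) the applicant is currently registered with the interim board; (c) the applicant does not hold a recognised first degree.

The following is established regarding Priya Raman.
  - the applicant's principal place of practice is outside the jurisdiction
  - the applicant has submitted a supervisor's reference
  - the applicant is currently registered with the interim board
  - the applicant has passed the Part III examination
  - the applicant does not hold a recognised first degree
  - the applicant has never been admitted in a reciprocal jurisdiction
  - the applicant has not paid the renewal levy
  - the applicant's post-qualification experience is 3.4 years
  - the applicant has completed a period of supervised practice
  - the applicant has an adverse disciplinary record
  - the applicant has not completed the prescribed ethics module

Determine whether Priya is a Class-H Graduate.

Under §12.8: the applicant has no adverse disciplinary record? no; or the applicant is currently registered with the interim board? yes. So the applicant is a Recognised Person.
Under §12.1: the applicant's principal place of practice is within the jurisdiction? no; or applicant's post-qualification experience: 3.4 years ≥ 5 years? no. So the applicant is not an Accredited Applicant.
Under §12.7: the applicant does not hold a recognised first degree? yes; and the applicant has completed a period of supervised practice? yes. So the applicant is a Regulated Applicant.
Under §12.9: Regulated Applicant (§12.7)? yes; and applicant's post-qualification experience: 3.4 years ≥ 5 years? no, so negated condition yes. So the applicant is a Class-B Professional.
Under §12.10: Recognised Person (§12.8)? yes; and Accredited Applicant (§12.1)? no; and not a Class-B Professional (§12.9)? no. So the applicant is not a Class-A Holder.
Under §12.5: the applicant has completed the prescribed ethics module? no; and the applicant is currently registered with the interim board? yes; and the applicant was previously admitted in a reciprocal jurisdiction? no. So the applicant is not a Standard Holder.
Under §12.13: the applicant has submitted a supervisor's reference? yes; the applicant is currently registered with the interim board? yes; the applicant does not hold a recognised first degree? yes — 3 of 3 hold (need ≥2) → satisfied.
Under §12.11: Standard Holder (§12.5)? no; Class-T Candidate (§12.13)? yes; the applicant has passed the Part III examination? yes — 2 of 3 hold (need ≥2) → satisfied.
Under §12.12: the applicant has submitted a supervisor's reference? yes; and the applicant has completed the prescribed ethics module? no. So the applicant is not an Excluded Practitioner.
Under §12.2: not a Class-B Practitioner (§12.11)? no; and not an Excluded Practitioner (§12.12)? yes. So the applicant is not a Class-C Person.
Under §12.4: Class-A Holder (§12.10)? no; or the applicant was previously admitted in a reciprocal jurisdiction? no; or Class-C Person (§12.2)? no. So the applicant is not a Class-H Graduate.

No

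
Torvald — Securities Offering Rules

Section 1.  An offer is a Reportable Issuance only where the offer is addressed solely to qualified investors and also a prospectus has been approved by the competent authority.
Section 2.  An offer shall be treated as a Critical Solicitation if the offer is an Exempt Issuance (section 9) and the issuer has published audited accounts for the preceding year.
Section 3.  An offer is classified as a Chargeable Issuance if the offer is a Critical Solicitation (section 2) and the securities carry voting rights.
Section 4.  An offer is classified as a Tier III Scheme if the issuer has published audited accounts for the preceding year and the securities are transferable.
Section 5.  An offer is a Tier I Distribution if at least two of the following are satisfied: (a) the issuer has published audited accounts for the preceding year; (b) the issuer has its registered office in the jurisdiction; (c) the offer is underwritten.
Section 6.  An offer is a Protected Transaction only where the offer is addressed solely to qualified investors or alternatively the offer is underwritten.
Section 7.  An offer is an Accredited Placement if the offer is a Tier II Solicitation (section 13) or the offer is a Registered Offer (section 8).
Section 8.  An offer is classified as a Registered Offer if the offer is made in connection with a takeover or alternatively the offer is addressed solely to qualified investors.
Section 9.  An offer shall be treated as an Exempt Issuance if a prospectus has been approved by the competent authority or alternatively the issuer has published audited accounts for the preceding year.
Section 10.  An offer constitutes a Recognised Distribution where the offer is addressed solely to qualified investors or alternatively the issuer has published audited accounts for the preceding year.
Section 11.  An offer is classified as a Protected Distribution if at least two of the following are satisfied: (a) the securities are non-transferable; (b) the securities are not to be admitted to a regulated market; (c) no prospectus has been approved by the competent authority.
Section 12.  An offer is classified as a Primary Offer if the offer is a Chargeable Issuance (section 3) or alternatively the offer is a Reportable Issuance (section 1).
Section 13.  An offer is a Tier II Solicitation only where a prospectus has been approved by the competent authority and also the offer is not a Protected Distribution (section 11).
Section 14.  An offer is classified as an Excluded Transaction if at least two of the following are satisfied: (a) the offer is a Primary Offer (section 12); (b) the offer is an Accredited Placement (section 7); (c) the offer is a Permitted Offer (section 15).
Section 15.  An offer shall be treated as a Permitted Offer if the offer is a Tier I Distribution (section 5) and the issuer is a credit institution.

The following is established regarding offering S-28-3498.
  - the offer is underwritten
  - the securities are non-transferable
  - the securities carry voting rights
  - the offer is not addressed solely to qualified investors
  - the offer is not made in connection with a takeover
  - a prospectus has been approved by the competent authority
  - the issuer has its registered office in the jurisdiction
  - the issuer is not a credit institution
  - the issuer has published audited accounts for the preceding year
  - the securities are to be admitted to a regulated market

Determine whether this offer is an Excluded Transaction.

Yes

Under section 9: a prospectus has been approved by the competent authority? yes; or the issuer has published audited accounts for the preceding year? yes. So the offer is an Exempt Issuance.
Under section 2: Exempt Issuance (section 9)? yes; and the issuer has published audited accounts for the preceding year? yes. So the offer is a Critical Solicitation.
Under section 3: Critical Solicitation (section 2)? yes; and the securities carry voting rights? yes. So the offer is a Chargeable Issuance.
Under section 1: the offer is addressed solely to qualified investors? no; and a prospectus has been approved by the competent authority? yes. So the offer is not a Reportable Issuance.
Under section 12: Chargeable Issuance (section 3)? yes; or Reportable Issuance (section 1)? no. So the offer is a Primary Offer.
Under section 11: the securities are non-transferable? yes; the securities are not to be admitted to a regulated market? no; no prospectus has been approved by the competent authority? no — 1 of 3 hold (need ≥2) → not satisfied.
Under section 13: a prospectus has been approved by the competent authority? yes; and not a Protected Distribution (section 11)? yes. So the offer is a Tier II Solicitation.
Under section 8: the offer is made in connection with a takeover? no; or the offer is addressed solely to qualified investors? no. So the offer is not a Registered Offer.
Under section 7: Tier II Solicitation (section 13)? yes; or Registered Offer (section 8)? no. So the offer is an Accredited Placement.
Under section 5: the issuer has published audited accounts for the preceding year? yes; the issuer has its registered office in the jurisdiction? yes; the offer is underwritten? yes — 3 of 3 hold (need ≥2) → satisfied.
Under section 15: Tier I Distribution (section 5)? yes; and the issuer is a credit institution? no. So the offer is not a Permitted Offer.
Under section 14: Primary Offer (section 12)? yes; Accredited Placement (section 7)? yes; Permitted Offer (section 15)? no — 2 of 3 hold (need ≥2) → satisfied.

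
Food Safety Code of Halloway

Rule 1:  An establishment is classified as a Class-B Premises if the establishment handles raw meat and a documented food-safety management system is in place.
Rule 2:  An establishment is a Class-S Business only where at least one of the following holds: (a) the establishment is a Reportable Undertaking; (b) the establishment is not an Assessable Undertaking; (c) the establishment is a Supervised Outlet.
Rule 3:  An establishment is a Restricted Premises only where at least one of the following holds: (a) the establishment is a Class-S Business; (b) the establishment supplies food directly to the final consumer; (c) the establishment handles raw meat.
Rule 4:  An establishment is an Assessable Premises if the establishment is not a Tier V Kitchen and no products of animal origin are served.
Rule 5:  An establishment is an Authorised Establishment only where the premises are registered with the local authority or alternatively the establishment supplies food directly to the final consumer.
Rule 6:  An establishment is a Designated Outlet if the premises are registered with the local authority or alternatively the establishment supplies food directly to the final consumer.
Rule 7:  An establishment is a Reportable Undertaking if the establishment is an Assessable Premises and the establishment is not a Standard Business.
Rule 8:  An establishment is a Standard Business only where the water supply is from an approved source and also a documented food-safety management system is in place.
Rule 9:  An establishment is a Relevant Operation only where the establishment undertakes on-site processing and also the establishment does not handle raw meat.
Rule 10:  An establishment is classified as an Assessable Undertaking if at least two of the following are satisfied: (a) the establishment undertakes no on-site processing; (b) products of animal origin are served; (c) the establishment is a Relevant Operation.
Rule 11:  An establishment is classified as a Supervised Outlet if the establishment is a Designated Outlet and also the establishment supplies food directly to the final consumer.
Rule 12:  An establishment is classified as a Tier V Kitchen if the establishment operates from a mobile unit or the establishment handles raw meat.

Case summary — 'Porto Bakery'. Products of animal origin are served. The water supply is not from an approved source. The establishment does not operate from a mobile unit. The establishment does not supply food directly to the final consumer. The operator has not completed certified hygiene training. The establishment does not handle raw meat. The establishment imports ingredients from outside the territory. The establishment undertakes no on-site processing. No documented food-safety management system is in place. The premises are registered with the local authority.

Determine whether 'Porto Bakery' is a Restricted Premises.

No

rule 12 — Tier V Kitchen: [the establishment operates from a mobile unit? no] OR [the establishment handles raw meat? no] → not satisfied.
rule 4 — Assessable Premises: [not a Tier V Kitchen (rule 12)? yes] AND [no products of animal origin are served? no] → not satisfied.
rule 8 — Standard Business: [the water supply is from an approved source? no] AND [a documented food-safety management system is in place? no] → not satisfied.
rule 7 — Reportable Undertaking: [Assessable Premises (rule 4)? no] AND [not a Standard Business (rule 8)? yes] → not satisfied.
rule 9 — Relevant Operation: [the establishment undertakes on-site processing? no] AND [the establishment does not handle raw meat? yes] → not satisfied.
rule 10 — Assessable Undertaking: the establishment undertakes no on-site processing? yes; products of animal origin are served? yes; Relevant Operation (rule 9)? no — 2 of 3 hold (need ≥2) → satisfied.
rule 6 — Designated Outlet: [the premises are registered with the local authority? yes] OR [the establishment supplies food directly to the final consumer? no] → satisfied.
rule 11 — Supervised Outlet: [Designated Outlet (rule 6)? yes] AND [the establishment supplies food directly to the final consumer? no] → not satisfied.
rule 2 — Class-S Business: [Reportable Undertaking (rule 7)? no] OR [not an Assessable Undertaking (rule 10)? no] OR [Supervised Outlet (rule 11)? no] → not satisfied.
rule 3 — Restricted Premises: [Class-S Business (rule 2)? no] OR [the establishment supplies food directly to the final consumer? no] OR [the establishment handles raw meat? no] → not satisfied.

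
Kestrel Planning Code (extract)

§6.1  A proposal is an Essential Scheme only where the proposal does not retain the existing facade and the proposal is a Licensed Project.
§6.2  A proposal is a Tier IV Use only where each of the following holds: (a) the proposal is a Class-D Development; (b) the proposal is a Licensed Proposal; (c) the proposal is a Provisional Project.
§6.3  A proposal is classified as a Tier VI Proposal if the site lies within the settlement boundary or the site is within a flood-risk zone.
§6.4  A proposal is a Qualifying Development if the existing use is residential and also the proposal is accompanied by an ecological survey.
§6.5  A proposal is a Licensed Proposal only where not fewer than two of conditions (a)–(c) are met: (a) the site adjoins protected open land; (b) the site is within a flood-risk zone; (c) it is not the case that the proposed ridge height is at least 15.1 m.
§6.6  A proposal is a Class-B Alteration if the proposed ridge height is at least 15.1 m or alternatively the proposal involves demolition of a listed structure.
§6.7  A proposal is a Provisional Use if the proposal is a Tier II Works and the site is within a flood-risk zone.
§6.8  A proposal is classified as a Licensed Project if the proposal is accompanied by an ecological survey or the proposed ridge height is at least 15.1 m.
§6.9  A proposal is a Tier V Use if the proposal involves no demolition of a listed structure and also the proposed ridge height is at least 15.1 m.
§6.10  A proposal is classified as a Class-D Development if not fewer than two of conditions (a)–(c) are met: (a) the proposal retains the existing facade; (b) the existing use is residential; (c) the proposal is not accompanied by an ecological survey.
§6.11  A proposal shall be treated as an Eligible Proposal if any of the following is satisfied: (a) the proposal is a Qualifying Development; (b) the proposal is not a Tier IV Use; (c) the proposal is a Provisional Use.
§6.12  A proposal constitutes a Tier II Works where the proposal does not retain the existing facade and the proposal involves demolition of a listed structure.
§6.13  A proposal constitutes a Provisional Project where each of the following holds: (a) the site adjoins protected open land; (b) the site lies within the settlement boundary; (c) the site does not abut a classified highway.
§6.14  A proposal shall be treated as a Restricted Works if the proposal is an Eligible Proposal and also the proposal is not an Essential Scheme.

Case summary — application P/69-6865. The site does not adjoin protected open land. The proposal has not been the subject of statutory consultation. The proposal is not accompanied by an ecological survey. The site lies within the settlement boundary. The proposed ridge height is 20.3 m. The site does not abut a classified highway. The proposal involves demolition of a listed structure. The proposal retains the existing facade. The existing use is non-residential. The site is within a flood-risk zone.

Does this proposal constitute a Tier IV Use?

§6.10 — Class-D Development: the proposal retains the existing facade? yes; the existing use is residential? no; the proposal is not accompanied by an ecological survey? yes — 2 of 3 hold (need ≥2) → satisfied.
§6.5 — Licensed Proposal: the site adjoins protected open land? no; the site is within a flood-risk zone? yes; proposed ridge height: 20.3 m ≥ 15.1 m? yes, so negated condition no — 1 of 3 hold (need ≥2) → not satisfied.
§6.13 — Provisional Project: [the site adjoins protected open land? no] AND [the site lies within the settlement boundary? yes] AND [the site does not abut a classified highway? yes] → not satisfied.
§6.2 — Tier IV Use: [Class-D Development (§6.10)? yes] AND [Licensed Proposal (§6.5)? no] AND [Provisional Project (§6.13)? no] → not satisfied.

No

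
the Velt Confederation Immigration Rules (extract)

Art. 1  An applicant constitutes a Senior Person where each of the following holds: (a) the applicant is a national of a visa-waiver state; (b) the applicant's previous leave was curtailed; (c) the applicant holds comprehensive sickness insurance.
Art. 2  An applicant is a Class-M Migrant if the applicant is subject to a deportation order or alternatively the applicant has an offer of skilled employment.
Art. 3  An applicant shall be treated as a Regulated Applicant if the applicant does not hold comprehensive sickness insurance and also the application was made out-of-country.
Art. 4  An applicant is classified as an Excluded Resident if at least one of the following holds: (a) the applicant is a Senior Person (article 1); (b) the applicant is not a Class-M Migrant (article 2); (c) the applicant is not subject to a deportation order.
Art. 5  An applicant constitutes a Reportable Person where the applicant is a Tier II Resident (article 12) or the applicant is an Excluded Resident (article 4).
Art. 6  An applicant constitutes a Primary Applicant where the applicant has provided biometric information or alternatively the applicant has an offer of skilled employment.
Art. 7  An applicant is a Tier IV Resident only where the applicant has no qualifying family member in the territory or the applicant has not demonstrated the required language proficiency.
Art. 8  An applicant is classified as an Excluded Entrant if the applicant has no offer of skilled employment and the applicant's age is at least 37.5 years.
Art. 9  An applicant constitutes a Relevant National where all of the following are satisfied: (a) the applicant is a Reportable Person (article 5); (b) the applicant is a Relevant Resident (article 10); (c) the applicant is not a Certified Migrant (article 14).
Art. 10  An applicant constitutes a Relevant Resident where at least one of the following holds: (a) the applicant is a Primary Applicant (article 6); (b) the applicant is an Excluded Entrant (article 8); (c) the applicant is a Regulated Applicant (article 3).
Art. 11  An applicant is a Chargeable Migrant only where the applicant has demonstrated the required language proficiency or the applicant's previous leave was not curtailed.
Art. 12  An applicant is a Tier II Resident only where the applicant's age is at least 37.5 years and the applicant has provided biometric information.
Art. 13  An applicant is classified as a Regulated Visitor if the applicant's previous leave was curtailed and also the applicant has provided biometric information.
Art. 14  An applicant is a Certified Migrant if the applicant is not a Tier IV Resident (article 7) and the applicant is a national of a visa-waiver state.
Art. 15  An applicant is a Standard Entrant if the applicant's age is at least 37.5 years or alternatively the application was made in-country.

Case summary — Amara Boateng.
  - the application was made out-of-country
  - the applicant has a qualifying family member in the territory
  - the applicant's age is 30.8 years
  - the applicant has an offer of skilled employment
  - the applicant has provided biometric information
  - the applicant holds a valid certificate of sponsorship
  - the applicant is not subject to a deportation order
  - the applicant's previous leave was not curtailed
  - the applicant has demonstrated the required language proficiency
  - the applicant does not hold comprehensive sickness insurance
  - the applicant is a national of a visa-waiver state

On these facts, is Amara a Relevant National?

article 12 — Tier II Resident: [applicant's age: 30.8 years ≥ 37.5 years? no] AND [the applicant has provided biometric information? yes] → not satisfied.
article 1 — Senior Person: [the applicant is a national of a visa-waiver state? yes] AND [the applicant's previous leave was curtailed? no] AND [the applicant holds comprehensive sickness insurance? no] → not satisfied.
article 2 — Class-M Migrant: [the applicant is subject to a deportation order? no] OR [the applicant has an offer of skilled employment? yes] → satisfied.
article 4 — Excluded Resident: [Senior Person (article 1)? no] OR [not a Class-M Migrant (article 2)? no] OR [the applicant is not subject to a deportation order? yes] → satisfied.
article 5 — Reportable Person: [Tier II Resident (article 12)? no] OR [Excluded Resident (article 4)? yes] → satisfied.
article 6 — Primary Applicant: [the applicant has provided biometric information? yes] OR [the applicant has an offer of skilled employment? yes] → satisfied.
article 8 — Excluded Entrant: [the applicant has no offer of skilled employment? no] AND [applicant's age: 30.8 years ≥ 37.5 years? no] → not satisfied.
article 3 — Regulated Applicant: [the applicant does not hold comprehensive sickness insurance? yes] AND [the application was made out-of-country? yes] → satisfied.
article 10 — Relevant Resident: [Primary Applicant (article 6)? yes] OR [Excluded Entrant (article 8)? no] OR [Regulated Applicant (article 3)? yes] → satisfied.
article 7 — Tier IV Resident: [the applicant has no qualifying family member in the territory? no] OR [the applicant has not demonstrated the required language proficiency? no] → not satisfied.
article 14 — Certified Migrant: [not a Tier IV Resident (article 7)? yes] AND [the applicant is a national of a visa-waiver state? yes] → satisfied.
article 9 — Relevant National: [Reportable Person (article 5)? yes] AND [Relevant Resident (article 10)? yes] AND [not a Certified Migrant (article 14)? no] → not satisfied.

No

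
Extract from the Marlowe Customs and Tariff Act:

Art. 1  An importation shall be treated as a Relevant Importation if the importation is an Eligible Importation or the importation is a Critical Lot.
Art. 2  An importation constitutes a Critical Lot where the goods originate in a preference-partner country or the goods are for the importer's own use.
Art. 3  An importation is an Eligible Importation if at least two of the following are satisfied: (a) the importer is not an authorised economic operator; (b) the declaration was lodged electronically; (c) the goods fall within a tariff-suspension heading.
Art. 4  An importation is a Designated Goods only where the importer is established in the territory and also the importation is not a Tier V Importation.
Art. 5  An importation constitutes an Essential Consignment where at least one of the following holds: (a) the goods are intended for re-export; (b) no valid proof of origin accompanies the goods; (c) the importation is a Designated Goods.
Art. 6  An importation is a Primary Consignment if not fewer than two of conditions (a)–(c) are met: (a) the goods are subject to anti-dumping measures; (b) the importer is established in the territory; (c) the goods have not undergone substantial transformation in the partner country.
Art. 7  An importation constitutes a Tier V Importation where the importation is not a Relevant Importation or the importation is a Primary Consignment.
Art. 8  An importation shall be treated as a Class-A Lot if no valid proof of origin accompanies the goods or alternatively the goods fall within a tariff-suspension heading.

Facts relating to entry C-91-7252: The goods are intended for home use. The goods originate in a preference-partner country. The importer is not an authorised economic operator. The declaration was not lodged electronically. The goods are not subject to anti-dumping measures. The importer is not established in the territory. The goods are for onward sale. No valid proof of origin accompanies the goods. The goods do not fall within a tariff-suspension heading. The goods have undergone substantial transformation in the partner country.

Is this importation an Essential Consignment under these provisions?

Yes

Under article 3: the importer is not an authorised economic operator? yes; the declaration was lodged electronically? no; the goods fall within a tariff-suspension heading? no — 1 of 3 hold (need ≥2) → not satisfied.
Under article 2: the goods originate in a preference-partner country? yes; or the goods are for the importer's own use? no. So the importation is a Critical Lot.
Under article 1: Eligible Importation (article 3)? no; or Critical Lot (article 2)? yes. So the importation is a Relevant Importation.
Under article 6: the goods are subject to anti-dumping measures? no; the importer is established in the territory? no; the goods have not undergone substantial transformation in the partner country? no — 0 of 3 hold (need ≥2) → not satisfied.
Under article 7: not a Relevant Importation (article 1)? no; or Primary Consignment (article 6)? no. So the importation is not a Tier V Importation.
Under article 4: the importer is established in the territory? no; and not a Tier V Importation (article 7)? yes. So the importation is not a Designated Goods.
Under article 5: the goods are intended for re-export? no; or no valid proof of origin accompanies the goods? yes; or Designated Goods (article 4)? no. So the importation is an Essential Consignment.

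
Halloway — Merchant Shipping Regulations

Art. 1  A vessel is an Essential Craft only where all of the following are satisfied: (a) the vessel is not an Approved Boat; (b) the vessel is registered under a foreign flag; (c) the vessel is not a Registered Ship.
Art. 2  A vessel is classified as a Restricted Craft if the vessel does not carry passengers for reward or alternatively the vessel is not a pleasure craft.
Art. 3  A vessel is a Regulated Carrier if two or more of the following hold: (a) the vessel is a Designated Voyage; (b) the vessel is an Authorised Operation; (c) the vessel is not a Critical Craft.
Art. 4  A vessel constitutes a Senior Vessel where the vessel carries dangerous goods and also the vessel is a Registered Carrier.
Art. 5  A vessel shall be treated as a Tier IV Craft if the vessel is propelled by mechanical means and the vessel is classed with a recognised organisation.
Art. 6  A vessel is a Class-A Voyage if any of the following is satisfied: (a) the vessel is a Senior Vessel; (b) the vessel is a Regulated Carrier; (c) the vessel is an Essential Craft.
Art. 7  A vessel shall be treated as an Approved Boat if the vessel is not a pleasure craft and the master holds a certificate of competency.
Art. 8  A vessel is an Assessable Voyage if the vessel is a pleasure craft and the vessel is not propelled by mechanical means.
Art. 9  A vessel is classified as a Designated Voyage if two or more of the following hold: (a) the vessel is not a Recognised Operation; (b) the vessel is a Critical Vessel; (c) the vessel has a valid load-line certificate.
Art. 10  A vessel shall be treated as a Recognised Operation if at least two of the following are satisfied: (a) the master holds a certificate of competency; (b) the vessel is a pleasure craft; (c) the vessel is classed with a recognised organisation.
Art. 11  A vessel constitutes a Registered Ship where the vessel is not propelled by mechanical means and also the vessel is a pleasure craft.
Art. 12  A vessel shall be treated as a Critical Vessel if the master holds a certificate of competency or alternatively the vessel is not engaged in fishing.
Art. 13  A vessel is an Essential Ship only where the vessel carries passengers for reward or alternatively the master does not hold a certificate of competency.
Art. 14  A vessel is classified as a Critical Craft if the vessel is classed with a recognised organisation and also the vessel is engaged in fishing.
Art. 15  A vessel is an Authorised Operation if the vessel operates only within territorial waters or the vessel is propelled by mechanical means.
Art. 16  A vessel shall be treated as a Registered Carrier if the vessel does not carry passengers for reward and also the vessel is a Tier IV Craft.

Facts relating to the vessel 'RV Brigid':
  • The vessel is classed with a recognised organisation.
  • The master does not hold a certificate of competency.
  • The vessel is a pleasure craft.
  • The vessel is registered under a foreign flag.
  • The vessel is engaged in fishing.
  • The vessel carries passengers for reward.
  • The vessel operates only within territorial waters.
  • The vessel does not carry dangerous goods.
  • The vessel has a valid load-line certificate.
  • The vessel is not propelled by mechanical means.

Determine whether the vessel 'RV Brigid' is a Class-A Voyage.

article 5 — Tier IV Craft: [the vessel is propelled by mechanical means? no] AND [the vessel is classed with a recognised organisation? yes] → not satisfied.
article 16 — Registered Carrier: [the vessel does not carry passengers for reward? no] AND [Tier IV Craft (article 5)? no] → not satisfied.
article 4 — Senior Vessel: [the vessel carries dangerous goods? no] AND [Registered Carrier (article 16)? no] → not satisfied.
article 10 — Recognised Operation: the master holds a certificate of competency? no; the vessel is a pleasure craft? yes; the vessel is classed with a recognised organisation? yes — 2 of 3 hold (need ≥2) → satisfied.
article 12 — Critical Vessel: [the master holds a certificate of competency? no] OR [the vessel is not engaged in fishing? no] → not satisfied.
article 9 — Designated Voyage: not a Recognised Operation (article 10)? no; Critical Vessel (article 12)? no; the vessel has a valid load-line certificate? yes — 1 of 3 hold (need ≥2) → not satisfied.
article 15 — Authorised Operation: [the vessel operates only within territorial waters? yes] OR [the vessel is propelled by mechanical means? no] → satisfied.
article 14 — Critical Craft: [the vessel is classed with a recognised organisation? yes] AND [the vessel is engaged in fishing? yes] → satisfied.
article 3 — Regulated Carrier: Designated Voyage (article 9)? no; Authorised Operation (article 15)? yes; not a Critical Craft (article 14)? no — 1 of 3 hold (need ≥2) → not satisfied.
article 7 — Approved Boat: [the vessel is not a pleasure craft? no] AND [the master holds a certificate of competency? no] → not satisfied.
article 11 — Registered Ship: [the vessel is not propelled by mechanical means? yes] AND [the vessel is a pleasure craft? yes] → satisfied.
article 1 — Essential Craft: [not an Approved Boat (article 7)? yes] AND [the vessel is registered under a foreign flag? yes] AND [not a Registered Ship (article 11)? no] → not satisfied.
article 6 — Class-A Voyage: [Senior Vessel (article 4)? no] OR [Regulated Carrier (article 3)? no] OR [Essential Craft (article 1)? no] → not satisfied.

No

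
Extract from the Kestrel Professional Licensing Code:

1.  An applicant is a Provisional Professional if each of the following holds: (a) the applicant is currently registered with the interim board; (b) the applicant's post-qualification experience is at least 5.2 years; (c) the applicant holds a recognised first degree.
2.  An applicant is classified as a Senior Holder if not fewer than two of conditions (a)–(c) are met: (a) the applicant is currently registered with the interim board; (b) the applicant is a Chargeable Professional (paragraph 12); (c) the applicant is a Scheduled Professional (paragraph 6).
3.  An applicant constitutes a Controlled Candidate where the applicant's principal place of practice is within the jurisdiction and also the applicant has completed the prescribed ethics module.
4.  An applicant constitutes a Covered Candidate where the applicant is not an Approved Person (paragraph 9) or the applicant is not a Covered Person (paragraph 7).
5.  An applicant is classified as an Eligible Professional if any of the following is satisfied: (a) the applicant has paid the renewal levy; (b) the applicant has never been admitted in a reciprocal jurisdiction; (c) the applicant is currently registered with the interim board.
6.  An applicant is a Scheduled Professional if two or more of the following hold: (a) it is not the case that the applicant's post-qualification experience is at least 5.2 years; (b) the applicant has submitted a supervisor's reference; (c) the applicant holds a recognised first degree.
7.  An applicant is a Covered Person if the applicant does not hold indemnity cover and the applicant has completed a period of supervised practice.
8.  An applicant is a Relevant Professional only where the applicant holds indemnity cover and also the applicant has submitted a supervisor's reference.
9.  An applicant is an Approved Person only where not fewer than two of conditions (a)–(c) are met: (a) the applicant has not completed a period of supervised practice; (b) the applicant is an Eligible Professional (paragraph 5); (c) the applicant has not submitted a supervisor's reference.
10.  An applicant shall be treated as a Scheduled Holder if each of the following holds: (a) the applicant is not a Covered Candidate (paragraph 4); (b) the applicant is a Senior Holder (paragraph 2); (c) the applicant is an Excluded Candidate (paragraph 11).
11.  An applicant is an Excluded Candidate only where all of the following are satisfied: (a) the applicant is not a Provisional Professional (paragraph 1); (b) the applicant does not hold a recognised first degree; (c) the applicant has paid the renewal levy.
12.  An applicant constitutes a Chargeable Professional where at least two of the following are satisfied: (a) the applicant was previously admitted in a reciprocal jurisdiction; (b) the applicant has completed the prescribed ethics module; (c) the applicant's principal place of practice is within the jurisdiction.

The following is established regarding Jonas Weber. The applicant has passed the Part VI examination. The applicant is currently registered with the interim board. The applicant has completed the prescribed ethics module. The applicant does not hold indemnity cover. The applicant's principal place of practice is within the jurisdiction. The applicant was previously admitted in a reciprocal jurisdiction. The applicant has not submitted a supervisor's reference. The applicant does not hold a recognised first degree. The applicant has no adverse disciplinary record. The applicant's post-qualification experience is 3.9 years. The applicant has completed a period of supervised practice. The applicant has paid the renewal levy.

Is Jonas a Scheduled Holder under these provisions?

Yes

paragraph 5 — Eligible Professional: [the applicant has paid the renewal levy? yes] OR [the applicant has never been admitted in a reciprocal jurisdiction? no] OR [the applicant is currently registered with the interim board? yes] → satisfied.
paragraph 9 — Approved Person: the applicant has not completed a period of supervised practice? no; Eligible Professional (paragraph 5)? yes; the applicant has not submitted a supervisor's reference? yes — 2 of 3 hold (need ≥2) → satisfied.
paragraph 7 — Covered Person: [the applicant does not hold indemnity cover? yes] AND [the applicant has completed a period of supervised practice? yes] → satisfied.
paragraph 4 — Covered Candidate: [not an Approved Person (paragraph 9)? no] OR [not a Covered Person (paragraph 7)? no] → not satisfied.
paragraph 12 — Chargeable Professional: the applicant was previously admitted in a reciprocal jurisdiction? yes; the applicant has completed the prescribed ethics module? yes; the applicant's principal place of practice is within the jurisdiction? yes — 3 of 3 hold (need ≥2) → satisfied.
paragraph 6 — Scheduled Professional: applicant's post-qualification experience: 3.9 years ≥ 5.2 years? no, so negated condition yes; the applicant has submitted a supervisor's reference? no; the applicant holds a recognised first degree? no — 1 of 3 hold (need ≥2) → not satisfied.
paragraph 2 — Senior Holder: the applicant is currently registered with the interim board? yes; Chargeable Professional (paragraph 12)? yes; Scheduled Professional (paragraph 6)? no — 2 of 3 hold (need ≥2) → satisfied.
paragraph 1 — Provisional Professional: [the applicant is currently registered with the interim board? yes] AND [applicant's post-qualification experience: 3.9 years ≥ 5.2 years? no] AND [the applicant holds a recognised first degree? no] → not satisfied.
paragraph 11 — Excluded Candidate: [not a Provisional Professional (paragraph 1)? yes] AND [the applicant does not hold a recognised first degree? yes] AND [the applicant has paid the renewal levy? yes] → satisfied.
paragraph 10 — Scheduled Holder: [not a Covered Candidate (paragraph 4)? yes] AND [Senior Holder (paragraph 2)? yes] AND [Excluded Candidate (paragraph 11)? yes] → satisfied.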